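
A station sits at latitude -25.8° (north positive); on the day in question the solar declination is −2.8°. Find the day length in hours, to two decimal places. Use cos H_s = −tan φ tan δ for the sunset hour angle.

12.18 hours

−tan φ tan δ = −(-0.4834)(-0.0489) = -0.0236; H_s = arccos(-0.0236) = 91.35°.
Day length = 2 H_s / 15° h⁻¹ = 182.70° / 15 = 12.180 h.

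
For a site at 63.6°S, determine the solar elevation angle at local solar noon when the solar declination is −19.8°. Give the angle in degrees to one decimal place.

At local solar noon the hour angle is zero, so the elevation is 90° − |φ − δ| = 90° − |-63.6° − (-19.8°)| = 90° − 43.8° = 46.2°.

46.2°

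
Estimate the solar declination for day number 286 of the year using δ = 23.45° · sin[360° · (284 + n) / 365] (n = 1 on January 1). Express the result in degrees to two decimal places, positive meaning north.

360 × (284 + 286) / 365 = 562.192°; sin(562.192°) = -0.3777.
δ = 23.45 × -0.3777 = -8.857° ≈ -8.86°.

-8.86°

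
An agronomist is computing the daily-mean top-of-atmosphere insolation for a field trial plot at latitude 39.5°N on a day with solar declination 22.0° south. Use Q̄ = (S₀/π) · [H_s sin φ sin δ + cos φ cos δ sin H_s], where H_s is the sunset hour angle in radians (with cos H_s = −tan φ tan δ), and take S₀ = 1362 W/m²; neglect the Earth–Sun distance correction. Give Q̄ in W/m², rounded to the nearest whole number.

The sunset hour angle satisfies cos H_s = −tan φ tan δ = 0.3331, giving H_s = 70.54°. In radians, H_s = 1.2312.
H_s sin φ sin δ = 1.2312 × 0.6361 × -0.3746 = -0.2934.
cos φ cos δ sin H_s = 0.7716 × 0.9272 × 0.9429 = 0.6746.
Q̄ = (1362/π) × (-0.2934 + 0.6746) = 433.54 × 0.3812 = 165.27 W/m².

165 W/m²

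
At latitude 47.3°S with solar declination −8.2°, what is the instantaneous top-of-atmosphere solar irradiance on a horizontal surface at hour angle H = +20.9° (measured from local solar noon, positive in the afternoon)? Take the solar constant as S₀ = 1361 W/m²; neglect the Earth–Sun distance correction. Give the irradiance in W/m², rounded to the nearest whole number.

cos θ_z = sin φ sin δ + cos φ cos δ cos H = (-0.7349)(-0.1426) + (0.6782)(0.9898)(0.9342) = 0.7319.
Top-of-atmosphere irradiance = S₀ cos θ_z = 1361 × 0.7319 = 996.12 W/m².

996 W/m²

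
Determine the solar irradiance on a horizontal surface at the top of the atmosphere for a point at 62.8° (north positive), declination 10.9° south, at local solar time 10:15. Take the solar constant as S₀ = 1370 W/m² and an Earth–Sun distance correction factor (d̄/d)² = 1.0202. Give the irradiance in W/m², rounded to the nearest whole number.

328 W/m²

Hour angle H = 15° × (10.25 − 12) = -26.25°.
cos θ_z = sin φ sin δ + cos φ cos δ cos H = (0.8894)(-0.1891) + (0.4571)(0.9820)(0.8969) = 0.2344.
Top-of-atmosphere irradiance = S₀ (d̄/d)² cos θ_z = 1370 × 1.0202 × 0.2344 = 327.61 W/m².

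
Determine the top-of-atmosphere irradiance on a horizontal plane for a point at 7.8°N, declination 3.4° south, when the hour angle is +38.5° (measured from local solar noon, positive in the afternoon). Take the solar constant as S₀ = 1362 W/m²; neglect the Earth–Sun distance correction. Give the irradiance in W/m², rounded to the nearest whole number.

1043 W/m²

cos θ_z = sin(7.8°) sin(-3.4°) + cos(7.8°) cos(-3.4°) cos(38.50°) = -0.0080 + 0.7740 = 0.7660.
Top-of-atmosphere irradiance = S₀ cos θ_z = 1362 × 0.7660 = 1043.29 W/m².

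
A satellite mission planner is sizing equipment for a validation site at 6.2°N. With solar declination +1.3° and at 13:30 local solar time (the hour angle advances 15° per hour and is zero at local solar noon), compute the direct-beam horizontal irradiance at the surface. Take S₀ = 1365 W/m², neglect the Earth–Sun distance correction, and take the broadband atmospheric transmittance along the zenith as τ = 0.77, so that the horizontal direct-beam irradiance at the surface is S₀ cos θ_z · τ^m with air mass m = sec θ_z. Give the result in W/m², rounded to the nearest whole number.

Hour angle H = 15° × (13.5 − 12) = 22.50°.
cos θ_z = sin(6.2°) sin(1.3°) + cos(6.2°) cos(1.3°) cos(22.50°) = 0.0025 + 0.9182 = 0.9207.
Air mass m = 1/cos θ_z = 1/0.9207 = 1.086; τ^m = 0.77^1.086 = 0.7529.
Surface direct beam = 1365 × 0.9207 × 0.7529 = 946.21 W/m².

946 W/m²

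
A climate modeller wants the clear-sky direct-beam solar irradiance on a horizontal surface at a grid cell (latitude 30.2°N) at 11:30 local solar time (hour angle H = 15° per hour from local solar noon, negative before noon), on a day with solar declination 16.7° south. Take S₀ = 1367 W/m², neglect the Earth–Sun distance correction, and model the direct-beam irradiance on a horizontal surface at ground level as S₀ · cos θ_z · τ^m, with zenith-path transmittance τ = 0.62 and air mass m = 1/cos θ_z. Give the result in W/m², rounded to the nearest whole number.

456 W/m²

Hour angle H = 15° × (11.5 − 12) = -7.50°.
cos θ_z = sin φ sin δ + cos φ cos δ cos H = (0.5030)(-0.2874) + (0.8643)(0.9578)(0.9914) = 0.6761.
Air mass m = 1/cos θ_z = 1/0.6761 = 1.479; τ^m = 0.62^1.479 = 0.4931.
Surface direct beam = 1367 × 0.6761 × 0.4931 = 455.74 W/m².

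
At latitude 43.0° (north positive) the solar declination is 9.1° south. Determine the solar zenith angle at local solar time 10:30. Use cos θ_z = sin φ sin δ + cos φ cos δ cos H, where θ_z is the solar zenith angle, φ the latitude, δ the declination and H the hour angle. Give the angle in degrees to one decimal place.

Hour angle H = 15° × (10.5 − 12) = -22.50°.
cos θ_z = sin φ sin δ + cos φ cos δ cos H = (0.6820)(-0.1582) + (0.7314)(0.9874)(0.9239) = 0.5593.
θ_z = arccos(0.5593) = 55.99°.

56.0°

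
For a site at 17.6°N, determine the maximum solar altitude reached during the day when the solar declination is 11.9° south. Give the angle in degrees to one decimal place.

60.5°

At local solar noon the hour angle is zero, so the elevation is 90° − |φ − δ| = 90° − |17.6° − (-11.9°)| = 90° − 29.5° = 60.5°.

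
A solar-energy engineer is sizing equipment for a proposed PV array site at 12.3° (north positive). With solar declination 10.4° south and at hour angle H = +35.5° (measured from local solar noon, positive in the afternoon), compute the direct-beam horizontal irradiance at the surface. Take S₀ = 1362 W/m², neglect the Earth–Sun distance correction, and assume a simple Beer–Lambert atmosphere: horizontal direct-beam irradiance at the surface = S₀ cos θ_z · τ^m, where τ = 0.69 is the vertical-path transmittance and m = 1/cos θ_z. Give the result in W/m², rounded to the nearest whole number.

615 W/m²

cos θ_z = sin φ sin δ + cos φ cos δ cos H = (0.2130)(-0.1805) + (0.9770)(0.9836)(0.8141) = 0.7439.
Air mass m = 1/cos θ_z = 1/0.7439 = 1.344; τ^m = 0.69^1.344 = 0.6073.
Surface direct beam = 1362 × 0.7439 × 0.6073 = 615.31 W/m².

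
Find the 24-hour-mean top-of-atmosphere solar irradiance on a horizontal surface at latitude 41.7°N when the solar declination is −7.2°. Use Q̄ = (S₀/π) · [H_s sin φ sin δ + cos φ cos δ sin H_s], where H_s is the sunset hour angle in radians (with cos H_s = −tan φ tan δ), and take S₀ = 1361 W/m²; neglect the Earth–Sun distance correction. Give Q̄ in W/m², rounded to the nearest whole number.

266 W/m²

cos H_s = −tan(41.7°) · tan(-7.2°) = 0.1126, so H_s = arccos(0.1126) = 83.53°. In radians, H_s = 1.4579.
H_s sin φ sin δ = 1.4579 × 0.6652 × -0.1253 = -0.1215.
cos φ cos δ sin H_s = 0.7466 × 0.9921 × 0.9936 = 0.7360.
Q̄ = (1361/π) × (-0.1215 + 0.7360) = 433.22 × 0.6145 = 266.21 W/m².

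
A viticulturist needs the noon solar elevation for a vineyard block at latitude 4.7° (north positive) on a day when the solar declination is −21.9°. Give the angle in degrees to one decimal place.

63.4°

At local solar noon the hour angle is zero, so the elevation is 90° − |φ − δ| = 90° − |4.7° − (-21.9°)| = 90° − 26.6° = 63.4°.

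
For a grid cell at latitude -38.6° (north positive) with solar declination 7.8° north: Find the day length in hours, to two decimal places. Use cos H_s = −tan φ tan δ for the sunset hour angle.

11.16 hours

The sunset hour angle satisfies cos H_s = −tan φ tan δ = 0.1094, giving H_s = 83.72°.
Day length = 2 H_s / 15° h⁻¹ = 167.44° / 15 = 11.163 h.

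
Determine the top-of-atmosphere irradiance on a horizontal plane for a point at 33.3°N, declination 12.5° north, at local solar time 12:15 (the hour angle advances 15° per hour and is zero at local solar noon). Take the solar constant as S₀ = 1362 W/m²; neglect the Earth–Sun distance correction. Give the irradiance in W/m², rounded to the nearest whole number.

1271 W/m²

Hour angle H = 15° × (12.25 − 12) = 3.75°.
With φ = 33.3°, δ = 12.5°, H = 3.75°: sin φ sin δ = 0.1188, cos φ cos δ cos H = 0.8142, so cos θ_z = 0.9330.
Top-of-atmosphere irradiance = S₀ cos θ_z = 1362 × 0.9330 = 1270.75 W/m².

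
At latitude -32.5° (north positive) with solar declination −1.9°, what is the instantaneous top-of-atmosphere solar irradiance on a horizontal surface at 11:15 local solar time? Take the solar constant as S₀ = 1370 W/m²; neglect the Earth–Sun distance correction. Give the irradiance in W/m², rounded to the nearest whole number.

Hour angle H = 15° × (11.25 − 12) = -11.25°.
cos θ_z = sin(-32.5°) sin(-1.9°) + cos(-32.5°) cos(-1.9°) cos(-11.25°) = 0.0178 + 0.8267 = 0.8445.
Top-of-atmosphere irradiance = S₀ cos θ_z = 1370 × 0.8445 = 1156.97 W/m².

1157 W/m²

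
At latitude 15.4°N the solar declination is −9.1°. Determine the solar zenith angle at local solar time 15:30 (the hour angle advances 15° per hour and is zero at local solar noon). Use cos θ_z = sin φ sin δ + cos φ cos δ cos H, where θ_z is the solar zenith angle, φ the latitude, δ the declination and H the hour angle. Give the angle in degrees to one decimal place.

Hour angle H = 15° × (15.5 − 12) = 52.50°.
cos θ_z = sin(15.4°) sin(-9.1°) + cos(15.4°) cos(-9.1°) cos(52.50°) = -0.0420 + 0.5795 = 0.5375.
θ_z = arccos(0.5375) = 57.49°.

57.5°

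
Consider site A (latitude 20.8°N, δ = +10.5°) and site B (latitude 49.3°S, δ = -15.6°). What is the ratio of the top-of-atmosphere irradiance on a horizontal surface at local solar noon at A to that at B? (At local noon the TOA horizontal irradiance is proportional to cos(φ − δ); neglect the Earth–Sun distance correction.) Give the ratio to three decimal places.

1.183

A: cos θ_z = cos(20.8° − (10.5°)) = 0.9839.
B: cos θ_z = cos(-49.3° − (-15.6°)) = 0.8320.
Ratio A/B = 0.9839 / 0.8320 = 1.1826.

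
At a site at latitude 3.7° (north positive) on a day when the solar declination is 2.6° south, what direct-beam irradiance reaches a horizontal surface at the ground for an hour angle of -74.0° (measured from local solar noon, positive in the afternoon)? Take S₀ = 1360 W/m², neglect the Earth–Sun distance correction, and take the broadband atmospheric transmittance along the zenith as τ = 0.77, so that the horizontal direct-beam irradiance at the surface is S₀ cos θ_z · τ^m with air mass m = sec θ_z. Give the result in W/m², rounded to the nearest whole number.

141 W/m²

cos θ_z = sin(3.7°) sin(-2.6°) + cos(3.7°) cos(-2.6°) cos(-74.00°) = -0.0029 + 0.2748 = 0.2719.
Air mass m = 1/cos θ_z = 1/0.2719 = 3.678; τ^m = 0.77^3.678 = 0.3824.
Surface direct beam = 1360 × 0.2719 × 0.3824 = 141.41 W/m².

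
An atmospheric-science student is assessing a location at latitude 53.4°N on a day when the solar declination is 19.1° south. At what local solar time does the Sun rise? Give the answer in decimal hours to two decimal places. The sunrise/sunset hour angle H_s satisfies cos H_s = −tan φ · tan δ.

The sunset hour angle satisfies cos H_s = −tan φ tan δ = 0.4663, giving H_s = 62.21°.
Sunrise is at 12 − H_s/15 = 12 − 4.147 = 7.853 h local solar time.

7.85 h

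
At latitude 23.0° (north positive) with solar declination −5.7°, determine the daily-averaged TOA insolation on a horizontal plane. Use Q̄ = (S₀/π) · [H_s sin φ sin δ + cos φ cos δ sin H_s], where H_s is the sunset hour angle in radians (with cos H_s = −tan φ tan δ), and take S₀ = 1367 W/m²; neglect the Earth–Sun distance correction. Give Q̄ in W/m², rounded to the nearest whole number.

372 W/m²

The sunset hour angle satisfies cos H_s = −tan φ tan δ = 0.0424, giving H_s = 87.57°. In radians, H_s = 1.5284.
H_s sin φ sin δ = 1.5284 × 0.3907 × -0.0993 = -0.0593.
cos φ cos δ sin H_s = 0.9205 × 0.9951 × 0.9991 = 0.9152.
Q̄ = (1367/π) × (-0.0593 + 0.9152) = 435.13 × 0.8559 = 372.43 W/m².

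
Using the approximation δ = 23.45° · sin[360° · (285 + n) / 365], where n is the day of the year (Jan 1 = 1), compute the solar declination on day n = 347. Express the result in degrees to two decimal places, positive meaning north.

-23.29°

360 × (285 + 347) / 365 = 623.342°; sin(623.342°) = -0.9933.
δ = 23.45 × -0.9933 = -23.293° ≈ -23.29°.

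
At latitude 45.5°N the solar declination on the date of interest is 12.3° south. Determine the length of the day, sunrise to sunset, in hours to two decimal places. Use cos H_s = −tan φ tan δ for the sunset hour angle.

10.29 hours

cos H_s = −tan(45.5°) · tan(-12.3°) = 0.2219, so H_s = arccos(0.2219) = 77.18°.
Day length = 2 H_s / 15° h⁻¹ = 154.36° / 15 = 10.291 h.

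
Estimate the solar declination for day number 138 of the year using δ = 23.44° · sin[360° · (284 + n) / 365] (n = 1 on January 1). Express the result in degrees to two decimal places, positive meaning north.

360 × (284 + 138) / 365 = 416.219°; sin(416.219°) = 0.8312.
δ = 23.44 × 0.8312 = 19.483° ≈ +19.48°.

+19.48°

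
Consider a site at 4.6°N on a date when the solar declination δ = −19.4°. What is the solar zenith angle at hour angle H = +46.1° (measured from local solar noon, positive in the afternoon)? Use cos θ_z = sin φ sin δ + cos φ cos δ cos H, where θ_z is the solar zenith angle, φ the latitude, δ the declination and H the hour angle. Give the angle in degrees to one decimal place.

cos θ_z = sin(4.6°) sin(-19.4°) + cos(4.6°) cos(-19.4°) cos(46.10°) = -0.0266 + 0.6519 = 0.6253.
θ_z = arccos(0.6253) = 51.30°.

51.3°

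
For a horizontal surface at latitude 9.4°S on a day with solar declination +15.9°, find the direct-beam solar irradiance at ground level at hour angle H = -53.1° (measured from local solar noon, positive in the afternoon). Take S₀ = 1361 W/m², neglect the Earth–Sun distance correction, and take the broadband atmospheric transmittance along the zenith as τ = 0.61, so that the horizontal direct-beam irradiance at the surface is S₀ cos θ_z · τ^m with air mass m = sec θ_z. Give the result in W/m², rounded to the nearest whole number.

279 W/m²

cos θ_z = sin(-9.4°) sin(15.9°) + cos(-9.4°) cos(15.9°) cos(-53.10°) = -0.0447 + 0.5697 = 0.5250.
Air mass m = 1/cos θ_z = 1/0.5250 = 1.905; τ^m = 0.61^1.905 = 0.3900.
Surface direct beam = 1361 × 0.5250 × 0.3900 = 278.66 W/m².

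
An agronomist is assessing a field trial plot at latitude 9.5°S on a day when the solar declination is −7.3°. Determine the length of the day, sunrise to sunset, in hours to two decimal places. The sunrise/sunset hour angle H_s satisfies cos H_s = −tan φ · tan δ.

12.16 hours

−tan φ tan δ = −(-0.1673)(-0.1281) = -0.0214; H_s = arccos(-0.0214) = 91.23°.
Day length = 2 H_s / 15° h⁻¹ = 182.46° / 15 = 12.164 h.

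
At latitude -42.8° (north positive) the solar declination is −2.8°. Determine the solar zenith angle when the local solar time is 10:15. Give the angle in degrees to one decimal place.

Hour angle H = 15° × (10.25 − 12) = -26.25°.
cos θ_z = sin(-42.8°) sin(-2.8°) + cos(-42.8°) cos(-2.8°) cos(-26.25°) = 0.0332 + 0.6573 = 0.6905.
θ_z = arccos(0.6905) = 46.33°.

46.3°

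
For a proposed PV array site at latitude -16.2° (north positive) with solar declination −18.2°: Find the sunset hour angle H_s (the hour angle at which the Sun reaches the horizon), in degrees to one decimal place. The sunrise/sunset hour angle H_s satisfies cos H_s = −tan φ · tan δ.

95.5°

cos H_s = −tan(-16.2°) · tan(-18.2°) = -0.0955, so H_s = arccos(-0.0955) = 95.48°.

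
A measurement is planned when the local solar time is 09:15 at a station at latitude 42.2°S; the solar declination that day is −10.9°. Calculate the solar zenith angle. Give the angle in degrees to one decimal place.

Hour angle H = 15° × (9.25 − 12) = -41.25°.
cos θ_z = sin φ sin δ + cos φ cos δ cos H = (-0.6717)(-0.1891) + (0.7408)(0.9820)(0.7518) = 0.6739.
θ_z = arccos(0.6739) = 47.63°.

47.6°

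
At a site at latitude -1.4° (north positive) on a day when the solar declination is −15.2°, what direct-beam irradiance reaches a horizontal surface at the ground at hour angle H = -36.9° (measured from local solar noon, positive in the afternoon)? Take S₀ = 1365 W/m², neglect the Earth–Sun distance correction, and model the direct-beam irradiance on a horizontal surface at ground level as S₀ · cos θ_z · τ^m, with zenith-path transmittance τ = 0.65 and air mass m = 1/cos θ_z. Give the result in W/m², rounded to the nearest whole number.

cos θ_z = sin φ sin δ + cos φ cos δ cos H = (-0.0244)(-0.2622) + (0.9997)(0.9650)(0.7997) = 0.7779.
Air mass m = 1/cos θ_z = 1/0.7779 = 1.286; τ^m = 0.65^1.286 = 0.5747.
Surface direct beam = 1365 × 0.7779 × 0.5747 = 610.24 W/m².

610 W/m²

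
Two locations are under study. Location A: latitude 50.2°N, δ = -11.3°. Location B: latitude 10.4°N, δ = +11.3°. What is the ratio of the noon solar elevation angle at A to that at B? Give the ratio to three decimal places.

A: 90° − |50.2 − (-11.3)| = 28.50°.
B: 90° − |10.4 − (11.3)| = 89.10°.
Ratio A/B = 28.5000 / 89.1000 = 0.3199.

0.320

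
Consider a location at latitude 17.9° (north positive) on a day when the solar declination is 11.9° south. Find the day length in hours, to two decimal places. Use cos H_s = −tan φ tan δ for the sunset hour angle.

−tan φ tan δ = −(0.3230)(-0.2107) = 0.0681; H_s = arccos(0.0681) = 86.10°.
Day length = 2 H_s / 15° h⁻¹ = 172.20° / 15 = 11.480 h.

11.48 hours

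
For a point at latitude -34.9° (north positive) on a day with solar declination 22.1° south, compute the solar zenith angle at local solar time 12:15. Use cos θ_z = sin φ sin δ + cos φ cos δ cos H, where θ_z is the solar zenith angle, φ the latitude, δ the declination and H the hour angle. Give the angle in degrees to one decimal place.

Hour angle H = 15° × (12.25 − 12) = 3.75°.
With φ = -34.9°, δ = -22.1°, H = 3.75°: sin φ sin δ = 0.2153, cos φ cos δ cos H = 0.7583, so cos θ_z = 0.9736.
θ_z = arccos(0.9736) = 13.19°.

13.2°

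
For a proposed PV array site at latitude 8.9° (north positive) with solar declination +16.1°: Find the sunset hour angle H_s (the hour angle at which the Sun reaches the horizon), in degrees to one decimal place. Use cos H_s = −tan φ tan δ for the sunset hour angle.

92.6°

−tan φ tan δ = −(0.1566)(0.2886) = -0.0452; H_s = arccos(-0.0452) = 92.59°.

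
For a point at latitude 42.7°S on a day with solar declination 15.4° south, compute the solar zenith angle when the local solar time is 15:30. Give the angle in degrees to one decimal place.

Hour angle H = 15° × (15.5 − 12) = 52.50°.
cos θ_z = sin φ sin δ + cos φ cos δ cos H = (-0.6782)(-0.2656) + (0.7349)(0.9641)(0.6088) = 0.6115.
θ_z = arccos(0.6115) = 52.30°.

52.3°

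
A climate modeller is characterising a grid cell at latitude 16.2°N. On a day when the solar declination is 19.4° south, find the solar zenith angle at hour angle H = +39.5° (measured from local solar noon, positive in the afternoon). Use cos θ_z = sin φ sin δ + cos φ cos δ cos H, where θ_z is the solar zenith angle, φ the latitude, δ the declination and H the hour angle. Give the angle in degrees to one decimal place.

52.7°

With φ = 16.2°, δ = -19.4°, H = 39.50°: sin φ sin δ = -0.0927, cos φ cos δ cos H = 0.6989, so cos θ_z = 0.6062.
θ_z = arccos(0.6062) = 52.68°.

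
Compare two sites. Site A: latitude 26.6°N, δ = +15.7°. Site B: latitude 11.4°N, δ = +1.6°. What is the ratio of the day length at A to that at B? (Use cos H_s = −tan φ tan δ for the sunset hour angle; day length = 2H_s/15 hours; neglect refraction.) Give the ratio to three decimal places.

1.086

A: H_s = arccos(−tan 26.6° · tan 15.7°) = 98.09°, so 2H_s/15 = 13.0787 h.
B: H_s = arccos(−tan 11.4° · tan 1.6°) = 90.32°, so 2H_s/15 = 12.0427 h.
Ratio A/B = 13.0787 / 12.0427 = 1.0860.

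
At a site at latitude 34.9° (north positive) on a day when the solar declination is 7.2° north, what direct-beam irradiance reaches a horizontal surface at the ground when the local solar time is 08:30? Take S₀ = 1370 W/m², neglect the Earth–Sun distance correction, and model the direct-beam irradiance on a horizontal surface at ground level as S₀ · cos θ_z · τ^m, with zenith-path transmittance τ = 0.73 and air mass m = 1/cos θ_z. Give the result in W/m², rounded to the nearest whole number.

446 W/m²

Hour angle H = 15° × (8.5 − 12) = -52.50°.
cos θ_z = sin(34.9°) sin(7.2°) + cos(34.9°) cos(7.2°) cos(-52.50°) = 0.0717 + 0.4953 = 0.5670.
Air mass m = 1/cos θ_z = 1/0.5670 = 1.764; τ^m = 0.73^1.764 = 0.5740.
Surface direct beam = 1370 × 0.5670 × 0.5740 = 445.88 W/m².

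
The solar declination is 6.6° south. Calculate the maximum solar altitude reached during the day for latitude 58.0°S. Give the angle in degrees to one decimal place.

38.6°

At local solar noon the hour angle is zero, so the elevation is 90° − |φ − δ| = 90° − |-58.0° − (-6.6°)| = 90° − 51.4° = 38.6°.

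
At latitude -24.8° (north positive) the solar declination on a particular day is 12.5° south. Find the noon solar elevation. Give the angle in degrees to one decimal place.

At local solar noon the hour angle is zero, so the elevation is 90° − |φ − δ| = 90° − |-24.8° − (-12.5°)| = 90° − 12.3° = 77.7°.

77.7°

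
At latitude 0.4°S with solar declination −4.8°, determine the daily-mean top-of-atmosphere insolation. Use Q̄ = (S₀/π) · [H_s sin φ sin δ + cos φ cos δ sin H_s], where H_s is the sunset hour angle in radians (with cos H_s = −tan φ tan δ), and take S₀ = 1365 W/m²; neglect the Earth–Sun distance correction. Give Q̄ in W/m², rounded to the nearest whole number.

433 W/m²

−tan φ tan δ = −(-0.0070)(-0.0840) = -0.0006; H_s = arccos(-0.0006) = 90.03°. In radians, H_s = 1.5713.
H_s sin φ sin δ = 1.5713 × -0.0070 × -0.0837 = 0.0009.
cos φ cos δ sin H_s = 1.0000 × 0.9965 × 1.0000 = 0.9965.
Q̄ = (1365/π) × (0.0009 + 0.9965) = 434.49 × 0.9974 = 433.36 W/m².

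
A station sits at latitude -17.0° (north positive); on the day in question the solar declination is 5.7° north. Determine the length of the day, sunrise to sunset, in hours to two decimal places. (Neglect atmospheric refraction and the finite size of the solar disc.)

cos H_s = −tan(-17.0°) · tan(5.7°) = 0.0305, so H_s = arccos(0.0305) = 88.25°.
Day length = 2 H_s / 15° h⁻¹ = 176.50° / 15 = 11.767 h.

11.77 hours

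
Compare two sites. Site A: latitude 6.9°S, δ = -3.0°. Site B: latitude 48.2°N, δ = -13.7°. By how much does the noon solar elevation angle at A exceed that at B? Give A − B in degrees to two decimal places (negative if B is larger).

A: 90° − |-6.9 − (-3.0)| = 86.10°.
B: 90° − |48.2 − (-13.7)| = 28.10°.
A − B = 86.10 − 28.10 = 58.00°.

+58.00°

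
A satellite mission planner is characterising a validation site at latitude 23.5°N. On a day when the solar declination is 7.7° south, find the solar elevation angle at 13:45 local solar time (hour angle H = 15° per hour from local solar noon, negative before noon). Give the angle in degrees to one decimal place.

Hour angle H = 15° × (13.75 − 12) = 26.25°.
With φ = 23.5°, δ = -7.7°, H = 26.25°: sin φ sin δ = -0.0534, cos φ cos δ cos H = 0.8151, so cos θ_z = 0.7617.
θ_z = arccos(0.7617) = 40.39°, so the elevation is 90° − 40.39° = 49.61°.

49.6°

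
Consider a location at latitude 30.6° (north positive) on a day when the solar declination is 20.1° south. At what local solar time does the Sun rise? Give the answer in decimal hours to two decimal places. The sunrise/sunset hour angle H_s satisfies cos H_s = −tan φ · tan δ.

6.83 h

cos H_s = −tan(30.6°) · tan(-20.1°) = 0.2164, so H_s = arccos(0.2164) = 77.50°.
Sunrise is at 12 − H_s/15 = 12 − 5.167 = 6.833 h local solar time.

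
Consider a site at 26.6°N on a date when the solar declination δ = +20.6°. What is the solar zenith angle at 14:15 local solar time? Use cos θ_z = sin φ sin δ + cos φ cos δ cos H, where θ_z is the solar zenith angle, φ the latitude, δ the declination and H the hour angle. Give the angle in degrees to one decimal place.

31.4°

Hour angle H = 15° × (14.25 − 12) = 33.75°.
cos θ_z = sin(26.6°) sin(20.6°) + cos(26.6°) cos(20.6°) cos(33.75°) = 0.1575 + 0.6959 = 0.8534.
θ_z = arccos(0.8534) = 31.42°.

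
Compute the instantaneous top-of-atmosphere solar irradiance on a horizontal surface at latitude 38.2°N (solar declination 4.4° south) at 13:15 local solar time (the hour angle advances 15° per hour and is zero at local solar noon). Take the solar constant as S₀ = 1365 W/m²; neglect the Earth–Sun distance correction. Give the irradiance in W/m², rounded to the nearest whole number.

Hour angle H = 15° × (13.25 − 12) = 18.75°.
With φ = 38.2°, δ = -4.4°, H = 18.75°: sin φ sin δ = -0.0474, cos φ cos δ cos H = 0.7420, so cos θ_z = 0.6946.
Top-of-atmosphere irradiance = S₀ cos θ_z = 1365 × 0.6946 = 948.13 W/m².

948 W/m²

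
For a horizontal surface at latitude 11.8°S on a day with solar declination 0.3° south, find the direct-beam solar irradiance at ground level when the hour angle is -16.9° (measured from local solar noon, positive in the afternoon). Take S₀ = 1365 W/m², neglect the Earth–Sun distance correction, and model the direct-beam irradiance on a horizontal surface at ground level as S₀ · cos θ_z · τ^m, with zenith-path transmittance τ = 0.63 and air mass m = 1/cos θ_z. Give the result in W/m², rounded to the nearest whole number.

782 W/m²

With φ = -11.8°, δ = -0.3°, H = -16.90°: sin φ sin δ = 0.0011, cos φ cos δ cos H = 0.9366, so cos θ_z = 0.9377.
Air mass m = 1/cos θ_z = 1/0.9377 = 1.066; τ^m = 0.63^1.066 = 0.6111.
Surface direct beam = 1365 × 0.9377 × 0.6111 = 782.18 W/m².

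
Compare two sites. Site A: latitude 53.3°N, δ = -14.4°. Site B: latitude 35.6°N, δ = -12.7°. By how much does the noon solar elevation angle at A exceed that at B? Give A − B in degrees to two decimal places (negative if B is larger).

A: 90° − |53.3 − (-14.4)| = 22.30°.
B: 90° − |35.6 − (-12.7)| = 41.70°.
A − B = 22.30 − 41.70 = -19.40°.

-19.40°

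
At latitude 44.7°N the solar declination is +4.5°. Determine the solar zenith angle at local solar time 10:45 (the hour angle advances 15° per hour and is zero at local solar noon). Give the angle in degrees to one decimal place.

Hour angle H = 15° × (10.75 − 12) = -18.75°.
cos θ_z = sin φ sin δ + cos φ cos δ cos H = (0.7034)(0.0785) + (0.7108)(0.9969)(0.9469) = 0.7262.
θ_z = arccos(0.7262) = 43.43°.

43.4°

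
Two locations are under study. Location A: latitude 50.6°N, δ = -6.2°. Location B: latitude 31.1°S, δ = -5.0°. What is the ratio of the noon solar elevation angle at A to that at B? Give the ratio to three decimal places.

A: 90° − |50.6 − (-6.2)| = 33.20°.
B: 90° − |-31.1 − (-5.0)| = 63.90°.
Ratio A/B = 33.2000 / 63.9000 = 0.5196.

0.520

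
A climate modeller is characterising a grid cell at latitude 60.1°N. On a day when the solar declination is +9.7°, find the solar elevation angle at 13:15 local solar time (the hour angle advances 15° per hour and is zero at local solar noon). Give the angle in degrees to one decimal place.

Hour angle H = 15° × (13.25 − 12) = 18.75°.
cos θ_z = sin φ sin δ + cos φ cos δ cos H = (0.8669)(0.1685) + (0.4985)(0.9857)(0.9469) = 0.6114.
θ_z = arccos(0.6114) = 52.31°, so the elevation is 90° − 52.31° = 37.69°.

37.7°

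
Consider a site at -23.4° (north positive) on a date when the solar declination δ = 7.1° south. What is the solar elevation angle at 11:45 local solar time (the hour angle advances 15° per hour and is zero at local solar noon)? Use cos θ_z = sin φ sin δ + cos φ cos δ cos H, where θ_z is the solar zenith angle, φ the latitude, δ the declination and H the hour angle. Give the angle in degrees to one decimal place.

Hour angle H = 15° × (11.75 − 12) = -3.75°.
cos θ_z = sin φ sin δ + cos φ cos δ cos H = (-0.3971)(-0.1236) + (0.9178)(0.9923)(0.9979) = 0.9579.
θ_z = arccos(0.9579) = 16.68°, so the elevation is 90° − 16.68° = 73.32°.

73.3°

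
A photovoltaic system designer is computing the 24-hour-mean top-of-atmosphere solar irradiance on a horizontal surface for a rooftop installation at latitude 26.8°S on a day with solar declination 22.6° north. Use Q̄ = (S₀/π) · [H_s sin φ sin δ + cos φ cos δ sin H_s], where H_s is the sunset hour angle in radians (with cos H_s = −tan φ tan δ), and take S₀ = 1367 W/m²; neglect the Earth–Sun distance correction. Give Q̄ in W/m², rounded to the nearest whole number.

248 W/m²

cos H_s = −tan(-26.8°) · tan(22.6°) = 0.2103, so H_s = arccos(0.2103) = 77.86°. In radians, H_s = 1.3589.
H_s sin φ sin δ = 1.3589 × -0.4509 × 0.3843 = -0.2355.
cos φ cos δ sin H_s = 0.8926 × 0.9232 × 0.9776 = 0.8056.
Q̄ = (1367/π) × (-0.2355 + 0.8056) = 435.13 × 0.5701 = 248.07 W/m².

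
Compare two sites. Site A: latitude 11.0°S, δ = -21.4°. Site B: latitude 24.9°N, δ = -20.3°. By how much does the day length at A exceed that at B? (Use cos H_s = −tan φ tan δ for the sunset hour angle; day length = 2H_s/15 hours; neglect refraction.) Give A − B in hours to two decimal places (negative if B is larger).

+1.90 h

A: H_s = arccos(−tan -11.0° · tan -21.4°) = 94.37°, so 2H_s/15 = 12.5827 h.
B: H_s = arccos(−tan 24.9° · tan -20.3°) = 80.11°, so 2H_s/15 = 10.6813 h.
A − B = 12.5827 − 10.6813 = 1.9014 h.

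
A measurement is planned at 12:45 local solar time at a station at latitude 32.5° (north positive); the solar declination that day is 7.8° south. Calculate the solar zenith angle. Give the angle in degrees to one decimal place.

Hour angle H = 15° × (12.75 − 12) = 11.25°.
cos θ_z = sin φ sin δ + cos φ cos δ cos H = (0.5373)(-0.1357) + (0.8434)(0.9907)(0.9808) = 0.7466.
θ_z = arccos(0.7466) = 41.70°.

41.7°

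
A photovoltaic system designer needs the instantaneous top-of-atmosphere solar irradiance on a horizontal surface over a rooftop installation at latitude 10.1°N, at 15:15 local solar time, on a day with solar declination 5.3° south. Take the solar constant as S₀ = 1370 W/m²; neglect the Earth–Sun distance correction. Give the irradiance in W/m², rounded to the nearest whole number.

863 W/m²

Hour angle H = 15° × (15.25 − 12) = 48.75°.
cos θ_z = sin(10.1°) sin(-5.3°) + cos(10.1°) cos(-5.3°) cos(48.75°) = -0.0162 + 0.6464 = 0.6302.
Top-of-atmosphere irradiance = S₀ cos θ_z = 1370 × 0.6302 = 863.37 W/m².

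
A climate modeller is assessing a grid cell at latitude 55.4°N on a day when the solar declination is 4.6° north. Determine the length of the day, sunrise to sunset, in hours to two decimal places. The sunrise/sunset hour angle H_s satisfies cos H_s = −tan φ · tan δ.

12.89 hours

cos H_s = −tan(55.4°) · tan(4.6°) = -0.1166, so H_s = arccos(-0.1166) = 96.70°.
Day length = 2 H_s / 15° h⁻¹ = 193.40° / 15 = 12.893 h.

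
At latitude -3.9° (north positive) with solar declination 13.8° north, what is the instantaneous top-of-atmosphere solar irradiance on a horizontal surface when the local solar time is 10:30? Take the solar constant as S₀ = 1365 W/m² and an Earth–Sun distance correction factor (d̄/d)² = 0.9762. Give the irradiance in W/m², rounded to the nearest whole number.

1171 W/m²

Hour angle H = 15° × (10.5 − 12) = -22.50°.
cos θ_z = sin φ sin δ + cos φ cos δ cos H = (-0.0680)(0.2385) + (0.9977)(0.9711)(0.9239) = 0.8789.
Top-of-atmosphere irradiance = S₀ (d̄/d)² cos θ_z = 1365 × 0.9762 × 0.8789 = 1171.15 W/m².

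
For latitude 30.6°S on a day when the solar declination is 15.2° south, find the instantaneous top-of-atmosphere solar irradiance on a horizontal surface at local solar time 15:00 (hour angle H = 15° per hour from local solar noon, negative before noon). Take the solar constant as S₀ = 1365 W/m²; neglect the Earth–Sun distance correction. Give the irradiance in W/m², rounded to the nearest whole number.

984 W/m²

Hour angle H = 15° × (15 − 12) = 45.00°.
cos θ_z = sin(-30.6°) sin(-15.2°) + cos(-30.6°) cos(-15.2°) cos(45.00°) = 0.1335 + 0.5873 = 0.7208.
Top-of-atmosphere irradiance = S₀ cos θ_z = 1365 × 0.7208 = 983.89 W/m².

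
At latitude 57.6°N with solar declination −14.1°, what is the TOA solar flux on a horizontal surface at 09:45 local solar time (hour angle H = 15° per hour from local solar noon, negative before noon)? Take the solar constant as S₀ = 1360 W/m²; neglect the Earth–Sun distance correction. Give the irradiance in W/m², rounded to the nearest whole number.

Hour angle H = 15° × (9.75 − 12) = -33.75°.
cos θ_z = sin(57.6°) sin(-14.1°) + cos(57.6°) cos(-14.1°) cos(-33.75°) = -0.2057 + 0.4321 = 0.2264.
Top-of-atmosphere irradiance = S₀ cos θ_z = 1360 × 0.2264 = 307.90 W/m².

308 W/m²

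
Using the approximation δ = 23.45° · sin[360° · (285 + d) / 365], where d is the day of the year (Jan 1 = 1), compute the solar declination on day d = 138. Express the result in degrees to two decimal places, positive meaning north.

+19.71°

360 × (285 + 138) / 365 = 417.205°; sin(417.205°) = 0.8406.
δ = 23.45 × 0.8406 = 19.712° ≈ +19.71°.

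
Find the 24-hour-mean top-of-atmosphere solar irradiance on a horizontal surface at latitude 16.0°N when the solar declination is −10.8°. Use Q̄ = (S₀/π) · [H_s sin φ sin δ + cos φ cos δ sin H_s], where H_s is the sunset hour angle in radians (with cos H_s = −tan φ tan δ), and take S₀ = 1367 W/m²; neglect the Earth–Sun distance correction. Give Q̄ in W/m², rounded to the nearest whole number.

376 W/m²

The sunset hour angle satisfies cos H_s = −tan φ tan δ = 0.0547, giving H_s = 86.86°. In radians, H_s = 1.5160.
H_s sin φ sin δ = 1.5160 × 0.2756 × -0.1874 = -0.0783.
cos φ cos δ sin H_s = 0.9613 × 0.9823 × 0.9985 = 0.9429.
Q̄ = (1367/π) × (-0.0783 + 0.9429) = 435.13 × 0.8646 = 376.21 W/m².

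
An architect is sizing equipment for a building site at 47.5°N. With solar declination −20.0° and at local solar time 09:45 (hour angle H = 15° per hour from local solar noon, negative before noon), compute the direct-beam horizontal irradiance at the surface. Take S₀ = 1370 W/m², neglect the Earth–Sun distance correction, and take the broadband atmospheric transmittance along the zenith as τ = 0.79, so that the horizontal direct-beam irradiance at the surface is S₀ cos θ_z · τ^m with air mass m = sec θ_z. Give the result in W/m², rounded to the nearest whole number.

161 W/m²

Hour angle H = 15° × (9.75 − 12) = -33.75°.
cos θ_z = sin(47.5°) sin(-20.0°) + cos(47.5°) cos(-20.0°) cos(-33.75°) = -0.2522 + 0.5279 = 0.2757.
Air mass m = 1/cos θ_z = 1/0.2757 = 3.627; τ^m = 0.79^3.627 = 0.4253.
Surface direct beam = 1370 × 0.2757 × 0.4253 = 160.64 W/m².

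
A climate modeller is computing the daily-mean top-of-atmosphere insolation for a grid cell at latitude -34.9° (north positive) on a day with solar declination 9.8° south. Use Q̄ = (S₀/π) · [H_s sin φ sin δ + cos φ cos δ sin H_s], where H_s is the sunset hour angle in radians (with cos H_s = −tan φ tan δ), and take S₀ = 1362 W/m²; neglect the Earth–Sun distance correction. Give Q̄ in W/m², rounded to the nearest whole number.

−tan φ tan δ = −(-0.6976)(-0.1727) = -0.1205; H_s = arccos(-0.1205) = 96.92°. In radians, H_s = 1.6916.
H_s sin φ sin δ = 1.6916 × -0.5721 × -0.1702 = 0.1647.
cos φ cos δ sin H_s = 0.8202 × 0.9854 × 0.9927 = 0.8023.
Q̄ = (1362/π) × (0.1647 + 0.8023) = 433.54 × 0.9670 = 419.23 W/m².

419 W/m²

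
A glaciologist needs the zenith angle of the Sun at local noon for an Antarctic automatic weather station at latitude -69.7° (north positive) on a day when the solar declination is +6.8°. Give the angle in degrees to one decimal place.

76.5°

At local solar noon the hour angle is zero, so the zenith angle is |φ − δ| = |-69.7° − (6.8°)| = 76.5°.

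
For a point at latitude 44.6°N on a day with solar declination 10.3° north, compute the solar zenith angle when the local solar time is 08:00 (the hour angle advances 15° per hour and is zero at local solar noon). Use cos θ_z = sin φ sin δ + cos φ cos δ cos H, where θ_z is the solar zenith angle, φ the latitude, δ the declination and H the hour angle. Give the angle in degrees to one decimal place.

61.6°

Hour angle H = 15° × (8 − 12) = -60.00°.
cos θ_z = sin(44.6°) sin(10.3°) + cos(44.6°) cos(10.3°) cos(-60.00°) = 0.1255 + 0.3503 = 0.4758.
θ_z = arccos(0.4758) = 61.59°.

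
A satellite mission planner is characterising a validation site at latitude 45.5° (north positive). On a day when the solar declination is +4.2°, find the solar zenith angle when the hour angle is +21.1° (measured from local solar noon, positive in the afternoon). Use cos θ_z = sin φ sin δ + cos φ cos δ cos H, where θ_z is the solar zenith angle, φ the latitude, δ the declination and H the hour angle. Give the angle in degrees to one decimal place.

cos θ_z = sin φ sin δ + cos φ cos δ cos H = (0.7133)(0.0732) + (0.7009)(0.9973)(0.9330) = 0.7044.
θ_z = arccos(0.7044) = 45.22°.

45.2°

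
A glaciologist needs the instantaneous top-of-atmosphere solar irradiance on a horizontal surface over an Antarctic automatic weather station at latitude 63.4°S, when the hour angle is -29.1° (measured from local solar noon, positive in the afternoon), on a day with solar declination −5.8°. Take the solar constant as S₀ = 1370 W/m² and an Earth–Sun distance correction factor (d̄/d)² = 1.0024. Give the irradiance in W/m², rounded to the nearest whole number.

With φ = -63.4°, δ = -5.8°, H = -29.10°: sin φ sin δ = 0.0904, cos φ cos δ cos H = 0.3892, so cos θ_z = 0.4796.
Top-of-atmosphere irradiance = S₀ (d̄/d)² cos θ_z = 1370 × 1.0024 × 0.4796 = 658.63 W/m².

659 W/m²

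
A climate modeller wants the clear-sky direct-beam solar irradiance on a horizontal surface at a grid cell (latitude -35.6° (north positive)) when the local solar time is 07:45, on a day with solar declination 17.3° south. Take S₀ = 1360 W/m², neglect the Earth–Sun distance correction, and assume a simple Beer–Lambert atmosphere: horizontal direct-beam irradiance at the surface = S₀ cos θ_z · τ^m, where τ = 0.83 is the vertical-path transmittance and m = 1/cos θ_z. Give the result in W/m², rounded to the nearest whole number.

Hour angle H = 15° × (7.75 − 12) = -63.75°.
cos θ_z = sin φ sin δ + cos φ cos δ cos H = (-0.5821)(-0.2974) + (0.8131)(0.9548)(0.4423) = 0.5165.
Air mass m = 1/cos θ_z = 1/0.5165 = 1.936; τ^m = 0.83^1.936 = 0.6972.
Surface direct beam = 1360 × 0.5165 × 0.6972 = 489.74 W/m².

490 W/m²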